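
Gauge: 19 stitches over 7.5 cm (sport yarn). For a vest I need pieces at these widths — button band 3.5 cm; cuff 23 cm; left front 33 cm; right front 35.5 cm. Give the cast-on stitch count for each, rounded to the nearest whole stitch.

button band 9; cuff 58; left front 84; right front 90.

Rate = 19/7.5 = 2.533 sts per cm.
button band: 3.5 × 2.533 = 8.87 → 9.
cuff: 23 × 2.533 = 58.27 → 58.
left front: 33 × 2.533 = 83.60 → 84.
right front: 35.5 × 2.533 = 89.93 → 90.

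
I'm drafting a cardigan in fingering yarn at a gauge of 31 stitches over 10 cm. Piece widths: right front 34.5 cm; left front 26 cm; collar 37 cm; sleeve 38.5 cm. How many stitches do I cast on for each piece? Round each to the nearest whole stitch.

right front 107; left front 81; collar 115; sleeve 119.

Rate = 31/10 = 3.1 sts per cm.
right front: 34.5 × 3.1 = 106.95 → 107.
left front: 26 × 3.1 = 80.60 → 81.
collar: 37 × 3.1 = 114.70 → 115.
sleeve: 38.5 × 3.1 = 119.35 → 119.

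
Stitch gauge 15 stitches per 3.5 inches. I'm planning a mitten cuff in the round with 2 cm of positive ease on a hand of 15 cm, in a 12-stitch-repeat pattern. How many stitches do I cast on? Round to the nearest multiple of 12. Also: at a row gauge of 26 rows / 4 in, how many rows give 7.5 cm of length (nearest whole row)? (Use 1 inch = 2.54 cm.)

Cast on 24 stitches; work 19 rows.

Finished = 15 + 2 = 17 cm.
17 cm × 1/2.54 = 6.69 inches.
15/3.5 = 4.286 sts per in; 6.69 × 4.286 = 28.68 sts.
Nearest multiple of 12 → 24.
7.5 cm = 2.95 inches; × 6.5 = 19.19 → 19 rows.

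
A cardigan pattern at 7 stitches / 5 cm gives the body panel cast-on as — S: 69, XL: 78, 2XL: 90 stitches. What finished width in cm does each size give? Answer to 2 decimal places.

S 49.29 cm; XL 55.71 cm; 2XL 64.29 cm.

7/5 = 1.4 sts per cm.
S: 69 / 1.4 = 49.286 → 49.29 cm.
XL: 78 / 1.4 = 55.714 → 55.71 cm.
2XL: 90 / 1.4 = 64.286 → 64.29 cm.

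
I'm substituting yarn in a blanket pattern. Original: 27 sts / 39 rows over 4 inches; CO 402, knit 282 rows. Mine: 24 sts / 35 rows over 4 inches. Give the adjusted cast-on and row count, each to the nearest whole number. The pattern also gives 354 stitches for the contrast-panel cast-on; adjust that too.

Cast on 357 stitches; work 253 rows; contrast-panel cast-on 315 stitches.

Stitches: 402 × 24/27 = 357.33 → 357.
Rows: 282 × 35/39 = 253.08 → 253.
contrast-panel cast-on: 354 × 24/27 = 314.67 → 315.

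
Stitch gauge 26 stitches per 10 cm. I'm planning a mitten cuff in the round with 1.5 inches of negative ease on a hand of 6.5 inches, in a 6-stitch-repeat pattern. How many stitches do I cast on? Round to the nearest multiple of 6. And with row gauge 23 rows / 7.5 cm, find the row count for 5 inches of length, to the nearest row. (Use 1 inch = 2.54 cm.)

Finished = 6.5 − 1.5 = 5 inches.
5 inches × 2.54 = 12.70 cm.
26/10 = 2.6 sts per cm; 12.70 × 2.6 = 33.02 sts.
Nearest multiple of 6 → 36.
5 inches = 12.70 cm; × 3.067 = 38.95 → 39 rows.

Cast on 36 stitches; work 39 rows.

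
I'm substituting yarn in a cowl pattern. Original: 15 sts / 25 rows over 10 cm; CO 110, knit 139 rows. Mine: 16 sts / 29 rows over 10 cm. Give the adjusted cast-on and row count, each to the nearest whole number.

Stitches: 110 × 16/15 = 117.33 → 117.
Rows: 139 × 29/25 = 161.24 → 161.

Cast on 117 stitches; work 161 rows.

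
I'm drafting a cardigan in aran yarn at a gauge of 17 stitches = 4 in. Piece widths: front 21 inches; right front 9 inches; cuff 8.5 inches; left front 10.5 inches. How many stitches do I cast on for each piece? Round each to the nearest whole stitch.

front 89; right front 38; cuff 36; left front 45.

Rate = 17/4 = 4.25 sts per in.
front: 21 × 4.25 = 89.25 → 89.
right front: 9 × 4.25 = 38.25 → 38.
cuff: 8.5 × 4.25 = 36.12 → 36.
left front: 10.5 × 4.25 = 44.62 → 45.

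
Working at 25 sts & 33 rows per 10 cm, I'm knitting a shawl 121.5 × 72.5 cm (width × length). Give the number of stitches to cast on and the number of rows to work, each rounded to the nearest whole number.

Stitch gauge = 25/10 = 2.5 sts/cm; 121.5 × 2.5 = 303.75 → 304 sts.
Row gauge = 33/10 = 3.3 rows/cm; 72.5 × 3.3 = 239.25 → 239 rows.

Cast on 304 stitches and work 239 rows.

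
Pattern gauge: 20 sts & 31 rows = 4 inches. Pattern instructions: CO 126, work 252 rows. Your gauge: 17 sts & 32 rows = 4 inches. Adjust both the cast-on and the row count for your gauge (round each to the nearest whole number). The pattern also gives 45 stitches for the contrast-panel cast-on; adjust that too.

Cast on 107 stitches; work 260 rows; contrast-panel cast-on 38 stitches.

Stitches: 126 × 17/20 = 107.10 → 107.
Rows: 252 × 32/31 = 260.13 → 260.
contrast-panel cast-on: 45 × 17/20 = 38.25 → 38.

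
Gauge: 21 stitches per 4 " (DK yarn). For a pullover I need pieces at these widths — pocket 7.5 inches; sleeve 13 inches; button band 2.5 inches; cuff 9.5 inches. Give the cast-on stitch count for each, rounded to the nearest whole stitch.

Rate = 21/4 = 5.25 sts per in.
pocket: 7.5 × 5.25 = 39.38 → 39.
sleeve: 13 × 5.25 = 68.25 → 68.
button band: 2.5 × 5.25 = 13.12 → 13.
cuff: 9.5 × 5.25 = 49.88 → 50.

pocket 39; sleeve 68; button band 13; cuff 50.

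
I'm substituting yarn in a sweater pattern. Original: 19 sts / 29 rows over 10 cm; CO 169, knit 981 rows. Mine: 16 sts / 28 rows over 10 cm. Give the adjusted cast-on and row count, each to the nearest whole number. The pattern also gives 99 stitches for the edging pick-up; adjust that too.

Cast on 142 stitches; work 947 rows; edging pick-up 83 stitches.

Stitches: 169 × 16/19 = 142.32 → 142.
Rows: 981 × 28/29 = 947.17 → 947.
edging pick-up: 99 × 16/19 = 83.37 → 83.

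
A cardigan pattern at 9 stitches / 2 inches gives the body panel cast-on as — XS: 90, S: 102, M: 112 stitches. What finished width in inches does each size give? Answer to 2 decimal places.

XS 20.00 inches; S 22.67 inches; M 24.89 inches.

9/2 = 4.5 sts per in.
XS: 90 / 4.5 = 20.000 → 20.00 in.
S: 102 / 4.5 = 22.667 → 22.67 in.
M: 112 / 4.5 = 24.889 → 24.89 in.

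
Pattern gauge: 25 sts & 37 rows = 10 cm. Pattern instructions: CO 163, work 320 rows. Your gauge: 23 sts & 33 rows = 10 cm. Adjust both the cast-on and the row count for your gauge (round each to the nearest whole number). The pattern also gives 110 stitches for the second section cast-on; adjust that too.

Stitches: 163 × 23/25 = 149.96 → 150.
Rows: 320 × 33/37 = 285.41 → 285.
second section cast-on: 110 × 23/25 = 101.20 → 101.

Cast on 150 stitches; work 285 rows; second section cast-on 101 stitches.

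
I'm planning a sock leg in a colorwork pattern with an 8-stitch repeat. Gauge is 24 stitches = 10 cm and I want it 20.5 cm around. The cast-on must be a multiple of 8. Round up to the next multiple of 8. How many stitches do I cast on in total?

56 stitches.

24 / 10 = 2.4 sts per cm.
20.5 × 2.4 = 49.20 sts.
Next multiple of 8: 56.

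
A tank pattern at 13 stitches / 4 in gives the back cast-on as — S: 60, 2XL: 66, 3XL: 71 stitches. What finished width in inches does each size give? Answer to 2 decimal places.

S 18.46 inches; 2XL 20.31 inches; 3XL 21.85 inches.

13/4 = 3.25 sts per in.
S: 60 / 3.25 = 18.462 → 18.46 in.
2XL: 66 / 3.25 = 20.308 → 20.31 in.
3XL: 71 / 3.25 = 21.846 → 21.85 in.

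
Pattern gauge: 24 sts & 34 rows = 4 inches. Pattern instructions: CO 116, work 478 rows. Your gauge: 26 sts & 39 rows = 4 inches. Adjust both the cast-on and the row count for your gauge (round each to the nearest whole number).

Cast on 126 stitches; work 548 rows.

Stitches: 116 × 26/24 = 125.67 → 126.
Rows: 478 × 39/34 = 548.29 → 548.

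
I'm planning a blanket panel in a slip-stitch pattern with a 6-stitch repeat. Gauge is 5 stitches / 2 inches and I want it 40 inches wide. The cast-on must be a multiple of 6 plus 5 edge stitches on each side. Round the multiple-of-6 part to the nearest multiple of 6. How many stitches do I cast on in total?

5 / 2 = 2.5 sts per inch.
40 × 2.5 = 100.00 sts.
Less 10 edge sts → 90.00 for the repeat.
Nearest multiple of 6: 90.
Add back 10 edge sts → 100.

Cast on 100 stitches.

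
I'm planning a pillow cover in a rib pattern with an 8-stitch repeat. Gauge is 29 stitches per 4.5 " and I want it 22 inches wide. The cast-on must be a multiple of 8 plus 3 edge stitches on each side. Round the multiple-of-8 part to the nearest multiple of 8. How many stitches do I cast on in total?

Cast on 142 stitches.

29 / 4.5 = 6.444 sts per inch.
22 × 6.444 = 141.78 sts.
Less 6 edge sts → 135.78 for the repeat.
Nearest multiple of 8: 136.
Add back 6 edge sts → 142.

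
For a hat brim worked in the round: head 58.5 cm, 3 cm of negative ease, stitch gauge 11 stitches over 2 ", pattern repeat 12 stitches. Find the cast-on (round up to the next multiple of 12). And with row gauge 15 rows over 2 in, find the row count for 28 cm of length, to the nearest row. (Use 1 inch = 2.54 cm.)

Cast on 132 stitches; work 83 rows.

Finished = 58.5 − 3 = 55.5 cm.
55.5 cm × 1/2.54 = 21.85 inches.
11/2 = 5.5 sts per in; 21.85 × 5.5 = 120.18 sts.
Next multiple of 12 → 132.
28 cm = 11.02 inches; × 7.5 = 82.68 → 83 rows.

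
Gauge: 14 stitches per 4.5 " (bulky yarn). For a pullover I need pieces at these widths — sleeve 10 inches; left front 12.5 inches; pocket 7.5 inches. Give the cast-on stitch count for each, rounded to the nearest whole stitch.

sleeve 31; left front 39; pocket 23.

Rate = 14/4.5 = 3.111 sts per in.
sleeve: 10 × 3.111 = 31.11 → 31.
left front: 12.5 × 3.111 = 38.89 → 39.
pocket: 7.5 × 3.111 = 23.33 → 23.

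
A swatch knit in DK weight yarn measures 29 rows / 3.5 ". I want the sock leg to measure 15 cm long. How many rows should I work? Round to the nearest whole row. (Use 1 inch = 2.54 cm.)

15 cm = 5.91 in.
29 rows / 3.5 in = 8.286 rows per inch.
5.91 × 8.286 = 48.93 rows.
Round to nearest → 49.

Work 49 rows.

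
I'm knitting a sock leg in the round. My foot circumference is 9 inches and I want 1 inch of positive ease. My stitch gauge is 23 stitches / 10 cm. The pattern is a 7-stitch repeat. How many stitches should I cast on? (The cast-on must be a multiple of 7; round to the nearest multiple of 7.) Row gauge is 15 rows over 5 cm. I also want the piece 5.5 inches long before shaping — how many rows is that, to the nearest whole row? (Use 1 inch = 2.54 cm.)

Cast on 56 stitches; work 42 rows.

Finished = 9 + 1 = 10 inches.
10 inches × 2.54 = 25.40 cm.
23/10 = 2.3 sts per cm; 25.40 × 2.3 = 58.42 sts.
Nearest multiple of 7 → 56.
5.5 inches = 13.97 cm; × 3 = 41.91 → 42 rows.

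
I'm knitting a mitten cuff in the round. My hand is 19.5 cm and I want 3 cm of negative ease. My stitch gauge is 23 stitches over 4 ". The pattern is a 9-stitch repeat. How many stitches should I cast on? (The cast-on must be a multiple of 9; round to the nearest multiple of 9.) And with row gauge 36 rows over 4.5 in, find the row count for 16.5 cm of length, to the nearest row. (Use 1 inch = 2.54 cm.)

Cast on 36 stitches; work 52 rows.

Finished = 19.5 − 3 = 16.5 cm.
16.5 cm × 1/2.54 = 6.50 inches.
23/4 = 5.75 sts per in; 6.50 × 5.75 = 37.35 sts.
Nearest multiple of 9 → 36.
16.5 cm = 6.50 inches; × 8 = 51.97 → 52 rows.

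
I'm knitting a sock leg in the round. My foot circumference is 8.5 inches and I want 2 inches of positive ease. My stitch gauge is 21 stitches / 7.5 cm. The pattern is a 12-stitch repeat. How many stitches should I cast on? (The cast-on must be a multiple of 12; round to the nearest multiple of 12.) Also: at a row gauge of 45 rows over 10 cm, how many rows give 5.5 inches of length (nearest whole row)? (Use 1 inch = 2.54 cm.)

Cast on 72 stitches; work 63 rows.

Finished = 8.5 + 2 = 10.5 inches.
10.5 inches × 2.54 = 26.67 cm.
21/7.5 = 2.8 sts per cm; 26.67 × 2.8 = 74.68 sts.
Nearest multiple of 12 → 72.
5.5 inches = 13.97 cm; × 4.5 = 62.87 → 63 rows.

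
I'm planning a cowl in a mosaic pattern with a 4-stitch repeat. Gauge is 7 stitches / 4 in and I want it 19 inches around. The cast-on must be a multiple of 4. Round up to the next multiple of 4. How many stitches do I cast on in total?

CO 36 sts.

7 / 4 = 1.75 sts per inch.
19 × 1.75 = 33.25 sts.
Next multiple of 4: 36.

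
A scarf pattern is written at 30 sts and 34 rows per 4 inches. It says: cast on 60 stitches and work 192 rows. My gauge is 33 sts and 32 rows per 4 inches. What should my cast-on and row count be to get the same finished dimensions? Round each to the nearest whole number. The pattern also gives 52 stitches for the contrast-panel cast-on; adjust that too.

Cast on 66 stitches; work 181 rows; contrast-panel cast-on 57 stitches.

Stitches: 60 × 33/30 = 66.00 → 66.
Rows: 192 × 32/34 = 180.71 → 181.
contrast-panel cast-on: 52 × 33/30 = 57.20 → 57.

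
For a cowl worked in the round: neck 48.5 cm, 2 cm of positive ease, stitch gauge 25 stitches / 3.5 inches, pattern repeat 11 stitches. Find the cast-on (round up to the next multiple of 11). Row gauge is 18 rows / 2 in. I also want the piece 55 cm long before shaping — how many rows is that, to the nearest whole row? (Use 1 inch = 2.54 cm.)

Cast on 143 stitches; work 195 rows.

Finished = 48.5 + 2 = 50.5 cm.
50.5 cm × 1/2.54 = 19.88 inches.
25/3.5 = 7.143 sts per in; 19.88 × 7.143 = 142.01 sts.
Next multiple of 11 → 143.
55 cm = 21.65 inches; × 9 = 194.88 → 195 rows.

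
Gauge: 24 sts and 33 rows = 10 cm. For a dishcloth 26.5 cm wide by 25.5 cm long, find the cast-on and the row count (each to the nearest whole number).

Cast on 64 stitches and work 84 rows.

Stitch gauge = 24/10 = 2.4 sts/cm; 26.5 × 2.4 = 63.60 → 64 sts.
Row gauge = 33/10 = 3.3 rows/cm; 25.5 × 3.3 = 84.15 → 84 rows.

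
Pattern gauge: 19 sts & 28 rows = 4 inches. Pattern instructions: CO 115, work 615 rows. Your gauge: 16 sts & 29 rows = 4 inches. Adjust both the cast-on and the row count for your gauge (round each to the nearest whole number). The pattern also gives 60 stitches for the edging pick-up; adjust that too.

Cast on 97 stitches; work 637 rows; edging pick-up 51 stitches.

Stitches: 115 × 16/19 = 96.84 → 97.
Rows: 615 × 29/28 = 636.96 → 637.
edging pick-up: 60 × 16/19 = 50.53 → 51.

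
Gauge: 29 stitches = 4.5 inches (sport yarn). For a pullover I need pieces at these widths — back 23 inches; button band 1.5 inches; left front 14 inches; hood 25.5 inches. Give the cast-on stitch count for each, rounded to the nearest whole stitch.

Rate = 29/4.5 = 6.444 sts per in.
back: 23 × 6.444 = 148.22 → 148.
button band: 1.5 × 6.444 = 9.67 → 10.
left front: 14 × 6.444 = 90.22 → 90.
hood: 25.5 × 6.444 = 164.33 → 164.

back 148; button band 10; left front 90; hood 164.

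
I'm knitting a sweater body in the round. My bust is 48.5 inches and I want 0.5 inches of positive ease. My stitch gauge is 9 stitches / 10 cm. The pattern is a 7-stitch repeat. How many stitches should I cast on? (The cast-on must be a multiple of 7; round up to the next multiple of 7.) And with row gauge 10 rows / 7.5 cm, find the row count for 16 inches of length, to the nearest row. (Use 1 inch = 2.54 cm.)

Cast on 119 stitches; work 54 rows.

Finished = 48.5 + 0.5 = 49 inches.
49 inches × 2.54 = 124.46 cm.
9/10 = 0.9 sts per cm; 124.46 × 0.9 = 112.01 sts.
Next multiple of 7 → 119.
16 inches = 40.64 cm; × 1.333 = 54.19 → 54 rows.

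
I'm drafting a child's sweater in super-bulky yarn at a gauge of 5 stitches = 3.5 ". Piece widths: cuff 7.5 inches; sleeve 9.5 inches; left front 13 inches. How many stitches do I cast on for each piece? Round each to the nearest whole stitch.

cuff 11; sleeve 14; left front 19.

Rate = 5/3.5 = 1.429 sts per in.
cuff: 7.5 × 1.429 = 10.71 → 11.
sleeve: 9.5 × 1.429 = 13.57 → 14.
left front: 13 × 1.429 = 18.57 → 19.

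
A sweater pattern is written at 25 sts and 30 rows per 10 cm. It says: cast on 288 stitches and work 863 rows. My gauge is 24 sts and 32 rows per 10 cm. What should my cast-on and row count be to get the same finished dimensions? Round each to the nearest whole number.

Stitches: 288 × 24/25 = 276.48 → 276.
Rows: 863 × 32/30 = 920.53 → 921.

Cast on 276 stitches; work 921 rows.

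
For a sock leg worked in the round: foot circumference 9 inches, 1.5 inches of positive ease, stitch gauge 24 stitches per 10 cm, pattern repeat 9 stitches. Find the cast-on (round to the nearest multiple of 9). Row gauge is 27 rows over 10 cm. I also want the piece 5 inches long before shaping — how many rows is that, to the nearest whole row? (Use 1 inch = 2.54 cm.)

Finished = 9 + 1.5 = 10.5 inches.
10.5 inches × 2.54 = 26.67 cm.
24/10 = 2.4 sts per cm; 26.67 × 2.4 = 64.01 sts.
Nearest multiple of 9 → 63.
5 inches = 12.70 cm; × 2.7 = 34.29 → 34 rows.

Cast on 63 stitches; work 34 rows.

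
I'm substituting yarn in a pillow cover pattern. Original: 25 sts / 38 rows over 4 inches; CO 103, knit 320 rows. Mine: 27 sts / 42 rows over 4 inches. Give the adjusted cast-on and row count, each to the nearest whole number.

Cast on 111 stitches; work 354 rows.

Stitches: 103 × 27/25 = 111.24 → 111.
Rows: 320 × 42/38 = 353.68 → 354.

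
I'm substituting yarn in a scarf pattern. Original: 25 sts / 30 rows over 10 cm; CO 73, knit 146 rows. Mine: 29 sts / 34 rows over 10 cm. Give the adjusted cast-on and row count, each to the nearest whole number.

Stitches: 73 × 29/25 = 84.68 → 85.
Rows: 146 × 34/30 = 165.47 → 165.

Cast on 85 stitches; work 165 rows.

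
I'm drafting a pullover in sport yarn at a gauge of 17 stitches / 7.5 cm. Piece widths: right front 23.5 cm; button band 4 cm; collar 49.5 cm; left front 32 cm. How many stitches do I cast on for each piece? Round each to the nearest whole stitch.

right front 53; button band 9; collar 112; left front 73.

Rate = 17/7.5 = 2.267 sts per cm.
right front: 23.5 × 2.267 = 53.27 → 53.
button band: 4 × 2.267 = 9.07 → 9.
collar: 49.5 × 2.267 = 112.20 → 112.
left front: 32 × 2.267 = 72.53 → 73.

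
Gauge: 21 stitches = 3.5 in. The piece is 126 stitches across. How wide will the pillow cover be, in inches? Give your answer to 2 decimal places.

21.00 inches.

21 stitches / 3.5 inch = 6 stitches per inch.
126 / 6 = 21.000 inches.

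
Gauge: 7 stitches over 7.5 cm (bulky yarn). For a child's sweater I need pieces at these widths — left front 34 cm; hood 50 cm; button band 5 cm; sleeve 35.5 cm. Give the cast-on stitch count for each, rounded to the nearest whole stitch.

left front 32; hood 47; button band 5; sleeve 33.

Rate = 7/7.5 = 0.933 sts per cm.
left front: 34 × 0.933 = 31.73 → 32.
hood: 50 × 0.933 = 46.67 → 47.
button band: 5 × 0.933 = 4.67 → 5.
sleeve: 35.5 × 0.933 = 33.13 → 33.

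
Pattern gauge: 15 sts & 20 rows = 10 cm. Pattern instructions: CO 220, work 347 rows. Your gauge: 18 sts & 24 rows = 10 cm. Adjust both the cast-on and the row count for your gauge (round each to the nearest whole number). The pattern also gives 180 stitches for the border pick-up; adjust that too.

Cast on 264 stitches; work 416 rows; border pick-up 216 stitches.

Stitches: 220 × 18/15 = 264.00 → 264.
Rows: 347 × 24/20 = 416.40 → 416.
border pick-up: 180 × 18/15 = 216.00 → 216.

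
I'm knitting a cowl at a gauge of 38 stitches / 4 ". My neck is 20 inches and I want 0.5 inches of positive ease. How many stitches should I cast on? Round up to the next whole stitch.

Finished = 20 + 0.5 = 20.5 in.
38 / 4 = 9.5 sts per inch.
20.50 × 9.5 = 194.75 sts.
→ 195 sts.

Cast on 195 stitches.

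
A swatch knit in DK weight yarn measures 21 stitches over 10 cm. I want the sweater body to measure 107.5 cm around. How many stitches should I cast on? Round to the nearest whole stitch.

CO 226 sts.

21 stitches / 10 cm = 2.1 stitches per cm.
107.5 × 2.1 = 225.75 stitches.
Round to nearest → 226.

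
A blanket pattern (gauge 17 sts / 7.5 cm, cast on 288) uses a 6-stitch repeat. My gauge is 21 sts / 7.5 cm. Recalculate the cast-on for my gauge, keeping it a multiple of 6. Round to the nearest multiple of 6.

CO 354 sts.

288 × 21 / 17 = 355.76.
Nearest multiple of 6: 354.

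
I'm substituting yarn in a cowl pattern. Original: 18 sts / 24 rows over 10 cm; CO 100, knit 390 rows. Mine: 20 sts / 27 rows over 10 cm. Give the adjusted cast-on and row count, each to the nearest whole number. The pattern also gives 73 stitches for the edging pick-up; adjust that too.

Cast on 111 stitches; work 439 rows; edging pick-up 81 stitches.

Stitches: 100 × 20/18 = 111.11 → 111.
Rows: 390 × 27/24 = 438.75 → 439.
edging pick-up: 73 × 20/18 = 81.11 → 81.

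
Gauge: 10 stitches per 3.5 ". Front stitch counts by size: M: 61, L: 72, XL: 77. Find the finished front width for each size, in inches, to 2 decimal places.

10/3.5 = 2.857 sts per in.
M: 61 / 2.857 = 21.350 → 21.35 in.
L: 72 / 2.857 = 25.200 → 25.20 in.
XL: 77 / 2.857 = 26.950 → 26.95 in.

M 21.35 inches; L 25.20 inches; XL 26.95 inches.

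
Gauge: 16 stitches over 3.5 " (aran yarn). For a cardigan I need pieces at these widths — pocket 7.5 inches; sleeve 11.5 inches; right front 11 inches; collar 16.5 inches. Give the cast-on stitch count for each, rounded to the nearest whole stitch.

Rate = 16/3.5 = 4.571 sts per in.
pocket: 7.5 × 4.571 = 34.29 → 34.
sleeve: 11.5 × 4.571 = 52.57 → 53.
right front: 11 × 4.571 = 50.29 → 50.
collar: 16.5 × 4.571 = 75.43 → 75.

pocket 34; sleeve 53; right front 50; collar 75.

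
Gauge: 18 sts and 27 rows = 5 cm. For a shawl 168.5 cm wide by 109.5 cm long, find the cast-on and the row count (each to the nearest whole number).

Cast on 607 stitches and work 591 rows.

Stitch gauge = 18/5 = 3.6 sts/cm; 168.5 × 3.6 = 606.60 → 607 sts.
Row gauge = 27/5 = 5.4 rows/cm; 109.5 × 5.4 = 591.30 → 591 rows.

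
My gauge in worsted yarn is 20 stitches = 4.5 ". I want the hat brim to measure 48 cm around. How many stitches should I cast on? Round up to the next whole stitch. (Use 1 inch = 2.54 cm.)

48 cm = 18.90 in.
20 stitches / 4.5 in = 4.444 stitches per inch.
18.90 × 4.444 = 83.99 stitches.
Round up → 84.

84 stitches.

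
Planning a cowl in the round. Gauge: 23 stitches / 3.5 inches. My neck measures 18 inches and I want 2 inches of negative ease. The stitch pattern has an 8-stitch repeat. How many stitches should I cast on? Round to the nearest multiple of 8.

104 stitches.

Finished = 18 − 2 = 16 inches.
23 / 3.5 = 6.571 sts/in.
16 × 6.571 = 105.14 sts.
Nearest multiple of 8: 104.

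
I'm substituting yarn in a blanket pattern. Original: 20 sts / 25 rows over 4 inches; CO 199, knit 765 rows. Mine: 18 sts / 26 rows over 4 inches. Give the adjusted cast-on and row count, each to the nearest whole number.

Cast on 179 stitches; work 796 rows.

Stitches: 199 × 18/20 = 179.10 → 179.
Rows: 765 × 26/25 = 795.60 → 796.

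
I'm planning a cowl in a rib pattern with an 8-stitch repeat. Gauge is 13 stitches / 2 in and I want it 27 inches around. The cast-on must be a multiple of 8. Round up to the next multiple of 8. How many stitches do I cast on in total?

13 / 2 = 6.5 sts per inch.
27 × 6.5 = 175.50 sts.
Next multiple of 8: 176.

Cast on 176 stitches.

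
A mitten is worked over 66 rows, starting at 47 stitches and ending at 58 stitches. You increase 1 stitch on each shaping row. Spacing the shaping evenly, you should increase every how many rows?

Increase every 6th row.

Stitches to add: |58 − 47| = 11.
Shaping rows needed: 11 / 1 = 11.
66 rows / 11 = every 6 rows.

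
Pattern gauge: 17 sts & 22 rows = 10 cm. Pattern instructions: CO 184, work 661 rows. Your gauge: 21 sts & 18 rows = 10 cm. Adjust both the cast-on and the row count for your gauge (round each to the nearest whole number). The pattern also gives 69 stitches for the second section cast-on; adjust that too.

Cast on 227 stitches; work 541 rows; second section cast-on 85 stitches.

Stitches: 184 × 21/17 = 227.29 → 227.
Rows: 661 × 18/22 = 540.82 → 541.
second section cast-on: 69 × 21/17 = 85.24 → 85.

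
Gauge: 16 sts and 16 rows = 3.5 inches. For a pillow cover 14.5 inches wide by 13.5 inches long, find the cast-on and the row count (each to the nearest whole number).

Cast on 66 stitches and work 62 rows.

Stitch gauge = 16/3.5 = 4.571 sts/in; 14.5 × 4.571 = 66.29 → 66 sts.
Row gauge = 16/3.5 = 4.571 rows/in; 13.5 × 4.571 = 61.71 → 62 rows.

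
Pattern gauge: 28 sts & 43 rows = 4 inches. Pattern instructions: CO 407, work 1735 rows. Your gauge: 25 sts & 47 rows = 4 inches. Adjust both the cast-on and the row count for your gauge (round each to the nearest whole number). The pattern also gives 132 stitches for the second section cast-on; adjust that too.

Cast on 363 stitches; work 1896 rows; second section cast-on 118 stitches.

Stitches: 407 × 25/28 = 363.39 → 363.
Rows: 1735 × 47/43 = 1896.40 → 1896.
second section cast-on: 132 × 25/28 = 117.86 → 118.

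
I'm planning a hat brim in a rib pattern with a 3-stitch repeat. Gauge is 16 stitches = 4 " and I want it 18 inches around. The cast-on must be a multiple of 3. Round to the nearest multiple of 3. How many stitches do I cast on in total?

CO 72 sts.

16 / 4 = 4 sts per inch.
18 × 4 = 72.00 sts.
Nearest multiple of 3: 72.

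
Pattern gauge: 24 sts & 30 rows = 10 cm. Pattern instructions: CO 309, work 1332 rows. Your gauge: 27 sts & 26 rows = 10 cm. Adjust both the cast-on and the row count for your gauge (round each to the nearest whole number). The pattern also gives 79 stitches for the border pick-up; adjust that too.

Stitches: 309 × 27/24 = 347.62 → 348.
Rows: 1332 × 26/30 = 1154.40 → 1154.
border pick-up: 79 × 27/24 = 88.88 → 89.

Cast on 348 stitches; work 1154 rows; border pick-up 89 stitches.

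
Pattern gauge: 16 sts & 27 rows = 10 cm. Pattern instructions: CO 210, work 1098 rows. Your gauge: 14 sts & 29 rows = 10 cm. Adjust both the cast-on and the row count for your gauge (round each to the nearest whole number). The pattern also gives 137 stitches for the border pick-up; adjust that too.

Stitches: 210 × 14/16 = 183.75 → 184.
Rows: 1098 × 29/27 = 1179.33 → 1179.
border pick-up: 137 × 14/16 = 119.88 → 120.

Cast on 184 stitches; work 1179 rows; border pick-up 120 stitches.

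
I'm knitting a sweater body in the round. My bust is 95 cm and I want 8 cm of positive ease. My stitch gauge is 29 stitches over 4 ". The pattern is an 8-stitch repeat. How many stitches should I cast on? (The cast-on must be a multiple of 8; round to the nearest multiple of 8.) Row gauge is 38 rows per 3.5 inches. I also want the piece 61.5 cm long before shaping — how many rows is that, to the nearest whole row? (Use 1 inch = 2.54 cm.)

Cast on 296 stitches; work 263 rows.

Finished = 95 + 8 = 103 cm.
103 cm × 1/2.54 = 40.55 inches.
29/4 = 7.25 sts per in; 40.55 × 7.25 = 294.00 sts.
Nearest multiple of 8 → 296.
61.5 cm = 24.21 inches; × 10.857 = 262.88 → 263 rows.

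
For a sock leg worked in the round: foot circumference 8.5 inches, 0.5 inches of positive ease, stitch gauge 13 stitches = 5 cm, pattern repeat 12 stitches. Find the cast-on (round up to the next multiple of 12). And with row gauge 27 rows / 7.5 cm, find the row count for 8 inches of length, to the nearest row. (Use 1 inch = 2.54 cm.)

Finished = 8.5 + 0.5 = 9 inches.
9 inches × 2.54 = 22.86 cm.
13/5 = 2.6 sts per cm; 22.86 × 2.6 = 59.44 sts.
Next multiple of 12 → 60.
8 inches = 20.32 cm; × 3.6 = 73.15 → 73 rows.

Cast on 60 stitches; work 73 rows.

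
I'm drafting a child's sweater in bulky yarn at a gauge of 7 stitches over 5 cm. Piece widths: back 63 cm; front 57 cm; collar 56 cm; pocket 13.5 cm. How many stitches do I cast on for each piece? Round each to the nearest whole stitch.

Rate = 7/5 = 1.4 sts per cm.
back: 63 × 1.4 = 88.20 → 88.
front: 57 × 1.4 = 79.80 → 80.
collar: 56 × 1.4 = 78.40 → 78.
pocket: 13.5 × 1.4 = 18.90 → 19.

back 88; front 80; collar 78; pocket 19.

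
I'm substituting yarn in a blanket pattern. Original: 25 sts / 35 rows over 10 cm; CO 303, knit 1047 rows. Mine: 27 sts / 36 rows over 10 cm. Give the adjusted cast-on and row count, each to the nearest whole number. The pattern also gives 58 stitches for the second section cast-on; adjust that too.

Stitches: 303 × 27/25 = 327.24 → 327.
Rows: 1047 × 36/35 = 1076.91 → 1077.
second section cast-on: 58 × 27/25 = 62.64 → 63.

Cast on 327 stitches; work 1077 rows; second section cast-on 63 stitches.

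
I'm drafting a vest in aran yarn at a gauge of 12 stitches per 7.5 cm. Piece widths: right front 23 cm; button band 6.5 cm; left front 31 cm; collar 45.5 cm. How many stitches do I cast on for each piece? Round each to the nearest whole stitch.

Rate = 12/7.5 = 1.6 sts per cm.
right front: 23 × 1.6 = 36.80 → 37.
button band: 6.5 × 1.6 = 10.40 → 10.
left front: 31 × 1.6 = 49.60 → 50.
collar: 45.5 × 1.6 = 72.80 → 73.

right front 37; button band 10; left front 50; collar 73.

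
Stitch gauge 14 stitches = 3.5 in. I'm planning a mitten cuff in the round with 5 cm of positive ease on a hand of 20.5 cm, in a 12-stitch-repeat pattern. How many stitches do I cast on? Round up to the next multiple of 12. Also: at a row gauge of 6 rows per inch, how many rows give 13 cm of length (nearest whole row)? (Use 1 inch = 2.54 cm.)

Cast on 48 stitches; work 31 rows.

Finished = 20.5 + 5 = 25.5 cm.
25.5 cm × 1/2.54 = 10.04 inches.
14/3.5 = 4 sts per in; 10.04 × 4 = 40.16 sts.
Next multiple of 12 → 48.
13 cm = 5.12 inches; × 6 = 30.71 → 31 rows.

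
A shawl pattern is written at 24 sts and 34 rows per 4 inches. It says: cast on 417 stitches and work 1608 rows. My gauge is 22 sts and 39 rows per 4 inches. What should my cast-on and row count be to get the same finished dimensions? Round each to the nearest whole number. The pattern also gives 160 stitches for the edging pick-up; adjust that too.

Stitches: 417 × 22/24 = 382.25 → 382.
Rows: 1608 × 39/34 = 1844.47 → 1844.
edging pick-up: 160 × 22/24 = 146.67 → 147.

Cast on 382 stitches; work 1844 rows; edging pick-up 147 stitches.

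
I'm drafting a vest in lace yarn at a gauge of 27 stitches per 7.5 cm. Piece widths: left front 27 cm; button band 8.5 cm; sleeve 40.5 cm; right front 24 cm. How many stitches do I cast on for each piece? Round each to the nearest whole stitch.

left front 97; button band 31; sleeve 146; right front 86.

Rate = 27/7.5 = 3.6 sts per cm.
left front: 27 × 3.6 = 97.20 → 97.
button band: 8.5 × 3.6 = 30.60 → 31.
sleeve: 40.5 × 3.6 = 145.80 → 146.
right front: 24 × 3.6 = 86.40 → 86.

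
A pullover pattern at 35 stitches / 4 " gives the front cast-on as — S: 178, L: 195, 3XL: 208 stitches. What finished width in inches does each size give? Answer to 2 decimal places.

S 20.34 inches; L 22.29 inches; 3XL 23.77 inches.

35/4 = 8.75 sts per in.
S: 178 / 8.75 = 20.343 → 20.34 in.
L: 195 / 8.75 = 22.286 → 22.29 in.
3XL: 208 / 8.75 = 23.771 → 23.77 in.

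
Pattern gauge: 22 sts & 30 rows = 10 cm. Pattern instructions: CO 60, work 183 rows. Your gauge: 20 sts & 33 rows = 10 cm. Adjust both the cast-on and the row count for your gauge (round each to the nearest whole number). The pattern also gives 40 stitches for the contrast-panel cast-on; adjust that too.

Cast on 55 stitches; work 201 rows; contrast-panel cast-on 36 stitches.

Stitches: 60 × 20/22 = 54.55 → 55.
Rows: 183 × 33/30 = 201.30 → 201.
contrast-panel cast-on: 40 × 20/22 = 36.36 → 36.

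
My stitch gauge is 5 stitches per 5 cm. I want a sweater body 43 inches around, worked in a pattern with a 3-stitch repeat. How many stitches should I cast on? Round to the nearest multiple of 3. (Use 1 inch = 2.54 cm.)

43 in = 43 × 2.54 = 109.22 cm.
5 / 5 = 1 sts/cm.
109.22 × 1 = 109.22 sts.
→ 108.

Cast on 108 stitches.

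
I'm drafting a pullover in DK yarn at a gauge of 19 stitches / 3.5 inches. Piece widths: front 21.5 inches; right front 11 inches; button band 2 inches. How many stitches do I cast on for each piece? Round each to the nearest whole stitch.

Rate = 19/3.5 = 5.429 sts per in.
front: 21.5 × 5.429 = 116.71 → 117.
right front: 11 × 5.429 = 59.71 → 60.
button band: 2 × 5.429 = 10.86 → 11.

front 117; right front 60; button band 11.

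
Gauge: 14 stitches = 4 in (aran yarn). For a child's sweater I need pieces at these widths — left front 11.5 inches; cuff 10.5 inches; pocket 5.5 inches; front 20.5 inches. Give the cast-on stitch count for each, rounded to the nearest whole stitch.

Rate = 14/4 = 3.5 sts per in.
left front: 11.5 × 3.5 = 40.25 → 40.
cuff: 10.5 × 3.5 = 36.75 → 37.
pocket: 5.5 × 3.5 = 19.25 → 19.
front: 20.5 × 3.5 = 71.75 → 72.

left front 40; cuff 37; pocket 19; front 72.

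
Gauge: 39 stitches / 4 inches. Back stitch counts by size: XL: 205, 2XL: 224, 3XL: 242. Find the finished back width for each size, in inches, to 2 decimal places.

XL 21.03 inches; 2XL 22.97 inches; 3XL 24.82 inches.

39/4 = 9.75 sts per in.
XL: 205 / 9.75 = 21.026 → 21.03 in.
2XL: 224 / 9.75 = 22.974 → 22.97 in.
3XL: 242 / 9.75 = 24.821 → 24.82 in.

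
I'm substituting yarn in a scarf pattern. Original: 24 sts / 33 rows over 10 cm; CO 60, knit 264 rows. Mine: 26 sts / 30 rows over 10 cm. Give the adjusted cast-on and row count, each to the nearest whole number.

Cast on 65 stitches; work 240 rows.

Stitches: 60 × 26/24 = 65.00 → 65.
Rows: 264 × 30/33 = 240.00 → 240.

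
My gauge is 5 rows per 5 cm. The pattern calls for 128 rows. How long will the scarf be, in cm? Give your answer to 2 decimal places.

128.00 cm.

5 rows / 5 cm = 1 rows per cm.
128 / 1 = 128.000 cm.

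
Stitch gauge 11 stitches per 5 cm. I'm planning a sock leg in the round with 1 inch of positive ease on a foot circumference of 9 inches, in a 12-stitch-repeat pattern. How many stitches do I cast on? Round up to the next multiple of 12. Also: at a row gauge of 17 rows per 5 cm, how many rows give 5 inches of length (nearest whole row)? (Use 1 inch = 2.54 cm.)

Cast on 60 stitches; work 43 rows.

Finished = 9 + 1 = 10 inches.
10 inches × 2.54 = 25.40 cm.
11/5 = 2.2 sts per cm; 25.40 × 2.2 = 55.88 sts.
Next multiple of 12 → 60.
5 inches = 12.70 cm; × 3.4 = 43.18 → 43 rows.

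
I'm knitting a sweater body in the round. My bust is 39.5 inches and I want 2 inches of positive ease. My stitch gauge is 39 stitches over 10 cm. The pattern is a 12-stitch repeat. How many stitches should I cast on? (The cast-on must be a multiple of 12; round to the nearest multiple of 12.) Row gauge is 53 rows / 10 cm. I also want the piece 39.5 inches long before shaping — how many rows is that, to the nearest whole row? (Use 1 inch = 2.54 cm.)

Finished = 39.5 + 2 = 41.5 inches.
41.5 inches × 2.54 = 105.41 cm.
39/10 = 3.9 sts per cm; 105.41 × 3.9 = 411.10 sts.
Nearest multiple of 12 → 408.
39.5 inches = 100.33 cm; × 5.3 = 531.75 → 532 rows.

Cast on 408 stitches; work 532 rows.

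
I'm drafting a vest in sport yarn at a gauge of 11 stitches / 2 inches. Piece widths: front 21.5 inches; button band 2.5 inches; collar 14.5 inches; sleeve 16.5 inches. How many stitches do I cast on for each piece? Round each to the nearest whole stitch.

Rate = 11/2 = 5.5 sts per in.
front: 21.5 × 5.5 = 118.25 → 118.
button band: 2.5 × 5.5 = 13.75 → 14.
collar: 14.5 × 5.5 = 79.75 → 80.
sleeve: 16.5 × 5.5 = 90.75 → 91.

front 118; button band 14; collar 80; sleeve 91.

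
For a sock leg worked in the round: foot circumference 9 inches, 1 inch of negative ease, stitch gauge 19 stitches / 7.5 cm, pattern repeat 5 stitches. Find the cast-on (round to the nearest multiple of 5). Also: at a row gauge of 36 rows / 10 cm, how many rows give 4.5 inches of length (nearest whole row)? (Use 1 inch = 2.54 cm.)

Cast on 50 stitches; work 41 rows.

Finished = 9 − 1 = 8 inches.
8 inches × 2.54 = 20.32 cm.
19/7.5 = 2.533 sts per cm; 20.32 × 2.533 = 51.48 sts.
Nearest multiple of 5 → 50.
4.5 inches = 11.43 cm; × 3.6 = 41.15 → 41 rows.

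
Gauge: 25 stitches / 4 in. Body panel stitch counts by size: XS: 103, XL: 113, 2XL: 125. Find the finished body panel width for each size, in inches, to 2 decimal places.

XS 16.48 inches; XL 18.08 inches; 2XL 20.00 inches.

25/4 = 6.25 sts per in.
XS: 103 / 6.25 = 16.480 → 16.48 in.
XL: 113 / 6.25 = 18.080 → 18.08 in.
2XL: 125 / 6.25 = 20.000 → 20.00 in.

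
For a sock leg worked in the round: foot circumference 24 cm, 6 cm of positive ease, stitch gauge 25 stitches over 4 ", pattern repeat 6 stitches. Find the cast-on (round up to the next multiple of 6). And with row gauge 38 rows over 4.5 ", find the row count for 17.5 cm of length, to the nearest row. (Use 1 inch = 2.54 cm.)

Cast on 78 stitches; work 58 rows.

Finished = 24 + 6 = 30 cm.
30 cm × 1/2.54 = 11.81 inches.
25/4 = 6.25 sts per in; 11.81 × 6.25 = 73.82 sts.
Next multiple of 6 → 78.
17.5 cm = 6.89 inches; × 8.444 = 58.18 → 58 rows.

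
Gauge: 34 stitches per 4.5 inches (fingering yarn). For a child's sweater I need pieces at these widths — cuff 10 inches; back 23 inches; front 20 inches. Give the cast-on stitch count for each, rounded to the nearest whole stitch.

cuff 76; back 174; front 151.

Rate = 34/4.5 = 7.556 sts per in.
cuff: 10 × 7.556 = 75.56 → 76.
back: 23 × 7.556 = 173.78 → 174.
front: 20 × 7.556 = 151.11 → 151.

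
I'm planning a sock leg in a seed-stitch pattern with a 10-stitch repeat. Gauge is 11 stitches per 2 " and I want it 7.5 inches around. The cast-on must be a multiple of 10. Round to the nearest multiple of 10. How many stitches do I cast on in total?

11 / 2 = 5.5 sts per inch.
7.5 × 5.5 = 41.25 sts.
Nearest multiple of 10: 40.

40 stitches.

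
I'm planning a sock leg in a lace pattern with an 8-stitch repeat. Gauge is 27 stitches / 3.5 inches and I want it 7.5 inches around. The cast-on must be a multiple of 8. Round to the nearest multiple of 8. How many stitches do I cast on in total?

Cast on 56 stitches.

27 / 3.5 = 7.714 sts per inch.
7.5 × 7.714 = 57.86 sts.
Nearest multiple of 8: 56.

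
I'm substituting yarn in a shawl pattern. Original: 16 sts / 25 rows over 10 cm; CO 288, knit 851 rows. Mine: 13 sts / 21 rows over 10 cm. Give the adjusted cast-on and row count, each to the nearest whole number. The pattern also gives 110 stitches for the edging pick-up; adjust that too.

Cast on 234 stitches; work 715 rows; edging pick-up 89 stitches.

Stitches: 288 × 13/16 = 234.00 → 234.
Rows: 851 × 21/25 = 714.84 → 715.
edging pick-up: 110 × 13/16 = 89.38 → 89.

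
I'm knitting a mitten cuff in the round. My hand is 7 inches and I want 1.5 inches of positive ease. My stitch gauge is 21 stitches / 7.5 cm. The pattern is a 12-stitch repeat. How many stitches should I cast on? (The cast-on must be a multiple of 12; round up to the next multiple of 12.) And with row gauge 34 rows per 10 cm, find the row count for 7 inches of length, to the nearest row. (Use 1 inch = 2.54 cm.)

Finished = 7 + 1.5 = 8.5 inches.
8.5 inches × 2.54 = 21.59 cm.
21/7.5 = 2.8 sts per cm; 21.59 × 2.8 = 60.45 sts.
Next multiple of 12 → 72.
7 inches = 17.78 cm; × 3.4 = 60.45 → 60 rows.

Cast on 72 stitches; work 60 rows.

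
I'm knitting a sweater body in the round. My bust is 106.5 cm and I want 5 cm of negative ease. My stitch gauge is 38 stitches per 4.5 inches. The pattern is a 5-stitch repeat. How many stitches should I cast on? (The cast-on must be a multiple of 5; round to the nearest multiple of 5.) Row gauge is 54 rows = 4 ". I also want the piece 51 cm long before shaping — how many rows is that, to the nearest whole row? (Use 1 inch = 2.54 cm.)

Cast on 335 stitches; work 271 rows.

Finished = 106.5 − 5 = 101.5 cm.
101.5 cm × 1/2.54 = 39.96 inches.
38/4.5 = 8.444 sts per in; 39.96 × 8.444 = 337.45 sts.
Nearest multiple of 5 → 335.
51 cm = 20.08 inches; × 13.5 = 271.06 → 271 rows.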